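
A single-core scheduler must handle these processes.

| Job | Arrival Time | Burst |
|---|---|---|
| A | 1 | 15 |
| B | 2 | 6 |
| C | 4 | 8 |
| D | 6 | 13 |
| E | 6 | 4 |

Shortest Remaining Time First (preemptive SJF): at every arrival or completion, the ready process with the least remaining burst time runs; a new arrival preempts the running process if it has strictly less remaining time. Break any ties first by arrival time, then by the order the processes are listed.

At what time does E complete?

12

Gantt: | idle 0-1 | A 1-2 | B 2-8 | E 8-12 | C 12-20 | D 20-33 | A 33-47 |
Completion: A=47  B=8  C=20  D=33  E=12
Turnaround (C−A): A=46  B=6  C=16  D=27  E=6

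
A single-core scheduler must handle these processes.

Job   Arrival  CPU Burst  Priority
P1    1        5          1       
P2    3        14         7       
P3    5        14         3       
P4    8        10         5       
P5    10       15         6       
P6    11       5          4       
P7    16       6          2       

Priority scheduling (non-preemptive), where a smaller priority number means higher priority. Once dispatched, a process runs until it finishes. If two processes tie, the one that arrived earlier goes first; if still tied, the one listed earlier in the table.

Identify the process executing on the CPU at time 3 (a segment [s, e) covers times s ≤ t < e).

P1

Schedule: | idle 0-1 | P1 1-6 | P3 6-20 | P7 20-26 | P6 26-31 | P4 31-41 | P5 41-56 | P2 56-70 |
Completion: P1=6  P2=70  P3=20  P4=41  P5=56  P6=31  P7=26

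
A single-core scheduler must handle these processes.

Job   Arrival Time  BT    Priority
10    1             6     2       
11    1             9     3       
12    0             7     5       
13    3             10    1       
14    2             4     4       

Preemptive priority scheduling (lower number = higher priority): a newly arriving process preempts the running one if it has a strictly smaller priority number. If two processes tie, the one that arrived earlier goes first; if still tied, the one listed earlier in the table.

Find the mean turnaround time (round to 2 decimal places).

Gantt: | 12 0-1 | 10 1-3 | 13 3-13 | 10 13-17 | 11 17-26 | 14 26-30 | 12 30-36 |
Completion: 10=17  11=26  12=36  13=13  14=30
Turnaround times: 10=16, 11=25, 12=36, 13=10, 14=28
Average turnaround = (16+25+36+10+28) / 5 = 115/5 = 23.00

23.00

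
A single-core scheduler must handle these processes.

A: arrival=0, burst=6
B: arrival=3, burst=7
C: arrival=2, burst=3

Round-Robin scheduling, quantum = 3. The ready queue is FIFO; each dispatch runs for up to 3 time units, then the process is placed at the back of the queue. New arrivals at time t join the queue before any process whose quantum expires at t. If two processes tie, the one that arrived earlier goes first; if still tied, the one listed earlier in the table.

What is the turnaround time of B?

13

Timeline: | A 0-3 | C 3-6 | B 6-9 | A 9-12 | B 12-16 |
Completion: A=12  B=16  C=6
Turnaround (C−A): A=12  B=13  C=4
Turnaround(B) = completion − arrival = 16 − 3 = 13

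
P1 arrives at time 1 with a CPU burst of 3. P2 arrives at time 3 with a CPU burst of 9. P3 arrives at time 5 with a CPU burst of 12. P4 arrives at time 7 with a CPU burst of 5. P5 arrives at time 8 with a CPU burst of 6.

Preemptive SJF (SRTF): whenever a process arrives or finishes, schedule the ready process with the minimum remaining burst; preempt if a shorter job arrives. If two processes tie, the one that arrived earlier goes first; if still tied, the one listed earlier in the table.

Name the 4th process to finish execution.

Schedule: | idle 0-1 | P1 1-4 | P2 4-7 | P4 7-12 | P2 12-18 | P5 18-24 | P3 24-36 |
Completion: P1=4  P2=18  P3=36  P4=12  P5=24
Finish order: P1 → P4 → P2 → P5 → P3

P5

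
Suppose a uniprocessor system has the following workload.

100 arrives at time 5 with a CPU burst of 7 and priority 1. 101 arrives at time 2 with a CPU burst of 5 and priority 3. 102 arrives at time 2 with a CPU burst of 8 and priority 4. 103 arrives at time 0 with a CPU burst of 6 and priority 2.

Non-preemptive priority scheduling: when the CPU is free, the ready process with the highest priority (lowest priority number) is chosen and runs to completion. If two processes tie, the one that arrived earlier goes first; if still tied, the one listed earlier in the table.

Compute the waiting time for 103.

Timeline: | 103 0-6 | 100 6-13 | 101 13-18 | 102 18-26 |
Completion: 100=13  101=18  102=26  103=6
Waiting(103) = turnaround − burst = 6 − 6 = 0

0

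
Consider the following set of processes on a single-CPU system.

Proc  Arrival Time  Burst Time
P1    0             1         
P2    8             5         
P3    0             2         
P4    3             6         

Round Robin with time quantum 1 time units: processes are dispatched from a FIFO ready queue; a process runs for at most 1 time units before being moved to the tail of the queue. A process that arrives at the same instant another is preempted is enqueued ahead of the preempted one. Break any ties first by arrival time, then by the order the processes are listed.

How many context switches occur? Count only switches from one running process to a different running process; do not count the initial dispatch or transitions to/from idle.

5

Timeline: | P1 0-1 | P3 1-3 | P4 3-8 | P2 8-9 | P4 9-10 | P2 10-14 |
Completion: P1=1  P2=14  P3=3  P4=10
Turnaround (C−A): P1=1  P2=6  P3=3  P4=7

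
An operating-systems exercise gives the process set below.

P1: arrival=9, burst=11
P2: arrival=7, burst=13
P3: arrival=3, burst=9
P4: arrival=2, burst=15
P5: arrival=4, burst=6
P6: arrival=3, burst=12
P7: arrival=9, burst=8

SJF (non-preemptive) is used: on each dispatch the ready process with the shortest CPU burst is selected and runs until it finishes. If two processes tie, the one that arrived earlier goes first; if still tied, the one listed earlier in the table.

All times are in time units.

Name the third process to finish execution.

P7

Schedule: | idle 0-2 | P4 2-17 | P5 17-23 | P7 23-31 | P3 31-40 | P1 40-51 | P6 51-63 | P2 63-76 |
Completion: P1=51  P2=76  P3=40  P4=17  P5=23  P6=63  P7=31
Turnaround (C−A): P1=42  P2=69  P3=37  P4=15  P5=19  P6=60  P7=22
Finish order: P4 → P5 → P7 → P3 → P1 → P6 → P2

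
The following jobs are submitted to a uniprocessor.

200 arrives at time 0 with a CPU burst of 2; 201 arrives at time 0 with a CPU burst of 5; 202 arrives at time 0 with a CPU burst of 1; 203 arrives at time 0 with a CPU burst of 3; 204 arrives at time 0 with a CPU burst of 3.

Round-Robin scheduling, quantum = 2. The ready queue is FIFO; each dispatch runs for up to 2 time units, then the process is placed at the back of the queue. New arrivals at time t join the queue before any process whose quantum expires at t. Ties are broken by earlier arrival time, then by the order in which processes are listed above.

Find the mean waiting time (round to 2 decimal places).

Timeline: | 200 0-2 | 201 2-4 | 202 4-5 | 203 5-7 | 204 7-9 | 201 9-11 | 203 11-12 | 204 12-13 | 201 13-14 |
Completion: 200=2  201=14  202=5  203=12  204=13
Turnaround (C−A): 200=2  201=14  202=5  203=12  204=13
Waiting times: 200=0, 201=9, 202=4, 203=9, 204=10
Average waiting = (0+9+4+9+10) / 5 = 32/5 = 6.40

6.40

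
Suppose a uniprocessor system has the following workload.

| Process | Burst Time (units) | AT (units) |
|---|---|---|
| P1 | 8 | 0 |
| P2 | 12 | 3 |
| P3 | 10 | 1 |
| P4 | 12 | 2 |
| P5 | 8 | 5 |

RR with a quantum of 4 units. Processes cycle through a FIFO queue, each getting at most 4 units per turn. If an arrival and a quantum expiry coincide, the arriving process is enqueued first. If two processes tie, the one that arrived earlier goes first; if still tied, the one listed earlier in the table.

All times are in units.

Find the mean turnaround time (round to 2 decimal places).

Timeline: | P1 0-4 | P3 4-8 | P4 8-12 | P2 12-16 | P1 16-20 | P5 20-24 | P3 24-28 | P4 28-32 | P2 32-36 | P5 36-40 | P3 40-42 | P4 42-46 | P2 46-50 |
Completion: P1=20  P2=50  P3=42  P4=46  P5=40
Turnaround times: P1=20, P2=47, P3=41, P4=44, P5=35
Average turnaround = (20+47+41+44+35) / 5 = 187/5 = 37.40

37.40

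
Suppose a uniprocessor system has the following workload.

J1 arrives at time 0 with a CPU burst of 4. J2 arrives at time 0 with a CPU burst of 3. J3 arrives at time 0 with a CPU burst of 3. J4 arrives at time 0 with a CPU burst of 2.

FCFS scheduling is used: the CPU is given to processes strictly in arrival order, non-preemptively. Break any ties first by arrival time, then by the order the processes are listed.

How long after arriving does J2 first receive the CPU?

Gantt: | J1 0-4 | J2 4-7 | J3 7-10 | J4 10-12 |
Completion: J1=4  J2=7  J3=10  J4=12
Response(J2) = first start − arrival = 4 − 0 = 4

4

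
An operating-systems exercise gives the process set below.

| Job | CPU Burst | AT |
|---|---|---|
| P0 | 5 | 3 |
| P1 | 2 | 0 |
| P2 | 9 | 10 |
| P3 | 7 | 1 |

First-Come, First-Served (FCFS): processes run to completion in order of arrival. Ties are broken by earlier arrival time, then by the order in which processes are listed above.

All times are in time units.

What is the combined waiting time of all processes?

Timeline: | P1 0-2 | P3 2-9 | P0 9-14 | P2 14-23 |
Completion: P0=14  P1=2  P2=23  P3=9
Turnaround (C−A): P0=11  P1=2  P2=13  P3=8
Waiting = turnaround − burst: P0=6, P1=0, P2=4, P3=1
Total waiting = 6 + 0 + 4 + 1 = 11

11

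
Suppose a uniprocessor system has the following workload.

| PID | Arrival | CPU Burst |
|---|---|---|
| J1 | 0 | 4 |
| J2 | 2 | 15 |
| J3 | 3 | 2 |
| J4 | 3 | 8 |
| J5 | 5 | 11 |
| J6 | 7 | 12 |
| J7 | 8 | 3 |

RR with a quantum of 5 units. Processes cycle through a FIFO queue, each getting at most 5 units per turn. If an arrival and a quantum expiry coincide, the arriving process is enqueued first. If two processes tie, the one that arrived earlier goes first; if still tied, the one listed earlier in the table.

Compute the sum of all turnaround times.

Gantt: | J1 0-4 | J2 4-9 | J3 9-11 | J4 11-16 | J5 16-21 | J6 21-26 | J7 26-29 | J2 29-34 | J4 34-37 | J5 37-42 | J6 42-47 | J2 47-52 | J5 52-53 | J6 53-55 |
Completion: J1=4  J2=52  J3=11  J4=37  J5=53  J6=55  J7=29
Turnaround (C−A): J1=4  J2=50  J3=8  J4=34  J5=48  J6=48  J7=21
Turnaround = completion − arrival: J1=4, J2=50, J3=8, J4=34, J5=48, J6=48, J7=21
Total turnaround = 4 + 50 + 8 + 34 + 48 + 48 + 21 = 213

213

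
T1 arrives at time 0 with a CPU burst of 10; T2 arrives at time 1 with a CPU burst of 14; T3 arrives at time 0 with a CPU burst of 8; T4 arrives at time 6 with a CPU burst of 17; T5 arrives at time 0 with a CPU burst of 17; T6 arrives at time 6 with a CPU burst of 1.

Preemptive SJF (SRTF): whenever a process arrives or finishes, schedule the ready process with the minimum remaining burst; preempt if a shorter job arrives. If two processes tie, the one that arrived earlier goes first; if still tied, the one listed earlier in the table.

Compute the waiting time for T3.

Schedule: | T3 0-6 | T6 6-7 | T3 7-9 | T1 9-19 | T2 19-33 | T5 33-50 | T4 50-67 |
Completion: T1=19  T2=33  T3=9  T4=67  T5=50  T6=7
Waiting(T3) = turnaround − burst = 9 − 8 = 1

1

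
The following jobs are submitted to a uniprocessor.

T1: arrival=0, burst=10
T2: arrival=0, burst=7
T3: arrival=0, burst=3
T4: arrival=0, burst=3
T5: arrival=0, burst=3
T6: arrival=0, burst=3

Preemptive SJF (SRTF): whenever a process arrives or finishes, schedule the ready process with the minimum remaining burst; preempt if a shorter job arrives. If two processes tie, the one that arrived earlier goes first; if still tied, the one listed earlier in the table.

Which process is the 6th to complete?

Schedule: | T3 0-3 | T4 3-6 | T5 6-9 | T6 9-12 | T2 12-19 | T1 19-29 |
Completion: T1=29  T2=19  T3=3  T4=6  T5=9  T6=12
Turnaround (C−A): T1=29  T2=19  T3=3  T4=6  T5=9  T6=12
Finish order: T3 → T4 → T5 → T6 → T2 → T1

T1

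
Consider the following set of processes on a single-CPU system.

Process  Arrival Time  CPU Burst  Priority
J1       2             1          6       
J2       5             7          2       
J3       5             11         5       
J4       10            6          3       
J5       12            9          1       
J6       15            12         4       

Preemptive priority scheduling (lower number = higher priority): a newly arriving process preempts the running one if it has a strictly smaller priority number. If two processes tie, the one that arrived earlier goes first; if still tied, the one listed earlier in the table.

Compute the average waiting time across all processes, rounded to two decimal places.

9.50

Timeline: | idle 0-2 | J1 2-3 | idle 3-5 | J2 5-12 | J5 12-21 | J4 21-27 | J6 27-39 | J3 39-50 |
Completion: J1=3  J2=12  J3=50  J4=27  J5=21  J6=39
Waiting times: J1=0, J2=0, J3=34, J4=11, J5=0, J6=12
Average waiting = (0+0+34+11+0+12) / 6 = 57/6 = 9.50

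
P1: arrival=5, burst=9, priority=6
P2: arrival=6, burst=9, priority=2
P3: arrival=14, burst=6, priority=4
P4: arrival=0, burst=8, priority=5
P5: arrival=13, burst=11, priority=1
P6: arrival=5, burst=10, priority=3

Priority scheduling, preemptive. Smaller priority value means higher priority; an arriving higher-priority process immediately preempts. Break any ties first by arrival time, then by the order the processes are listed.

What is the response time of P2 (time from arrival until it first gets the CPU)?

Timeline: | P4 0-5 | P6 5-6 | P2 6-13 | P5 13-24 | P2 24-26 | P6 26-35 | P3 35-41 | P4 41-44 | P1 44-53 |
Completion: P1=53  P2=26  P3=41  P4=44  P5=24  P6=35
Response(P2) = first start − arrival = 6 − 6 = 0

0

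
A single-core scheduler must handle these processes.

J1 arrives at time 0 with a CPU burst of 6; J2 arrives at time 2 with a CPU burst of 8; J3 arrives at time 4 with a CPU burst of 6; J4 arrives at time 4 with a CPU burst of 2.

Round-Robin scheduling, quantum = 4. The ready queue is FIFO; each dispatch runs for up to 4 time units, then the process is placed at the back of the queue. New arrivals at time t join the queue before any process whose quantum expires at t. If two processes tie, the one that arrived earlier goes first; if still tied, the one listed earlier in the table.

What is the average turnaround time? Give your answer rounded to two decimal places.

Schedule: | J1 0-4 | J2 4-8 | J3 8-12 | J4 12-14 | J1 14-16 | J2 16-20 | J3 20-22 |
Completion: J1=16  J2=20  J3=22  J4=14
Turnaround (C−A): J1=16  J2=18  J3=18  J4=10
Turnaround times: J1=16, J2=18, J3=18, J4=10
Average turnaround = (16+18+18+10) / 4 = 62/4 = 15.50

15.50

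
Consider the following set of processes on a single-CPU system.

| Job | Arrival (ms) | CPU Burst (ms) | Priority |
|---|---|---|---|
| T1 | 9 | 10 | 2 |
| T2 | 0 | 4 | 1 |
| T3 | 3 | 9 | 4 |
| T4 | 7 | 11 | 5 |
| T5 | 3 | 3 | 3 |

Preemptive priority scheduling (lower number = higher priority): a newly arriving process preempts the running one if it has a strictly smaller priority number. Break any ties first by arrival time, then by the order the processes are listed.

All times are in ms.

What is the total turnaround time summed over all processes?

Schedule: | T2 0-4 | T5 4-7 | T3 7-9 | T1 9-19 | T3 19-26 | T4 26-37 |
Completion: T1=19  T2=4  T3=26  T4=37  T5=7
Turnaround (C−A): T1=10  T2=4  T3=23  T4=30  T5=4
Turnaround = completion − arrival: T1=10, T2=4, T3=23, T4=30, T5=4
Total turnaround = 10 + 4 + 23 + 30 + 4 = 71

71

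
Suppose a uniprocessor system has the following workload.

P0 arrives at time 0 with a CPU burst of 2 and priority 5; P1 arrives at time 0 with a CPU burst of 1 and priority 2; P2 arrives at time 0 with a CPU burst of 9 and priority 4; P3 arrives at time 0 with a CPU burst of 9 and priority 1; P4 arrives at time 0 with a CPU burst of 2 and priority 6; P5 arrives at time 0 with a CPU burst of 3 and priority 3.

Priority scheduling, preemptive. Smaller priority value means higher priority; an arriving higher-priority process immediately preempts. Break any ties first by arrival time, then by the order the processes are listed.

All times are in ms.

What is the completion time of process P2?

22

Gantt: | P3 0-9 | P1 9-10 | P5 10-13 | P2 13-22 | P0 22-24 | P4 24-26 |
Completion: P0=24  P1=10  P2=22  P3=9  P4=26  P5=13
Turnaround (C−A): P0=24  P1=10  P2=22  P3=9  P4=26  P5=13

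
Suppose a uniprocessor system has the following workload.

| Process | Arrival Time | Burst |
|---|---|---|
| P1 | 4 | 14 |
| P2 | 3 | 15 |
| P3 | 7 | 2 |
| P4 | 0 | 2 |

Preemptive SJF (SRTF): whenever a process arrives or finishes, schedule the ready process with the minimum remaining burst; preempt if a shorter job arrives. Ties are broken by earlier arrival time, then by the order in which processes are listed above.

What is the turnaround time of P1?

Gantt: | P4 0-2 | idle 2-3 | P2 3-7 | P3 7-9 | P2 9-20 | P1 20-34 |
Completion: P1=34  P2=20  P3=9  P4=2
Turnaround (C−A): P1=30  P2=17  P3=2  P4=2
Turnaround(P1) = completion − arrival = 34 − 4 = 30

30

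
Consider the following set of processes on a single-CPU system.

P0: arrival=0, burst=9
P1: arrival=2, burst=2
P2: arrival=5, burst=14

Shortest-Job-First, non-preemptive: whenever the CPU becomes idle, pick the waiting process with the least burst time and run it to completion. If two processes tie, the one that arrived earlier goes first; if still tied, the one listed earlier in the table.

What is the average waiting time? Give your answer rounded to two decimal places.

4.33

Schedule: | P0 0-9 | P1 9-11 | P2 11-25 |
Completion: P0=9  P1=11  P2=25
Turnaround (C−A): P0=9  P1=9  P2=20
Waiting times: P0=0, P1=7, P2=6
Average waiting = (0+7+6) / 3 = 13/3 = 4.33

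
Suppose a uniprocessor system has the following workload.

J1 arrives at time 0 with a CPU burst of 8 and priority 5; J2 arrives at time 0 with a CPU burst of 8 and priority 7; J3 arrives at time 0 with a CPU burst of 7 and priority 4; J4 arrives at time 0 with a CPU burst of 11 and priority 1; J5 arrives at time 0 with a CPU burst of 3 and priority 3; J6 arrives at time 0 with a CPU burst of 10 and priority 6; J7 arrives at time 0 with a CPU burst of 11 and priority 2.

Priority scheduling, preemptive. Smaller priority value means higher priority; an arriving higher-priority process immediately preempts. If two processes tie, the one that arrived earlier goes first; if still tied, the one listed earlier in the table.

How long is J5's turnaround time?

25

Timeline: | J4 0-11 | J7 11-22 | J5 22-25 | J3 25-32 | J1 32-40 | J6 40-50 | J2 50-58 |
Completion: J1=40  J2=58  J3=32  J4=11  J5=25  J6=50  J7=22
Turnaround (C−A): J1=40  J2=58  J3=32  J4=11  J5=25  J6=50  J7=22
Turnaround(J5) = completion − arrival = 25 − 0 = 25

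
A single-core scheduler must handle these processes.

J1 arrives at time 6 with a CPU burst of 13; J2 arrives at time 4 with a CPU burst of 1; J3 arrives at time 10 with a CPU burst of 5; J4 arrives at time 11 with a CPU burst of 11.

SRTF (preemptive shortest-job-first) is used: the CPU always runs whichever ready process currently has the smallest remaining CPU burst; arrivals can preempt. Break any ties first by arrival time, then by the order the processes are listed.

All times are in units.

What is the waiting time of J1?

5

Gantt: | idle 0-4 | J2 4-5 | idle 5-6 | J1 6-10 | J3 10-15 | J1 15-24 | J4 24-35 |
Completion: J1=24  J2=5  J3=15  J4=35
Turnaround (C−A): J1=18  J2=1  J3=5  J4=24
Waiting(J1) = turnaround − burst = 18 − 13 = 5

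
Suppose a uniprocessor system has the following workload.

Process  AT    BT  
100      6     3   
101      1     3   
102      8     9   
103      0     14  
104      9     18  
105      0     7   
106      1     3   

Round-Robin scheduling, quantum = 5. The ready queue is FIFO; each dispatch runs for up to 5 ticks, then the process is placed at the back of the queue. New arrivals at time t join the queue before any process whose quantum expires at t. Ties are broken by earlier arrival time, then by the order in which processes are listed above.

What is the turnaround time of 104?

Gantt: | 103 0-5 | 105 5-10 | 101 10-13 | 106 13-16 | 103 16-21 | 100 21-24 | 102 24-29 | 104 29-34 | 105 34-36 | 103 36-40 | 102 40-44 | 104 44-57 |
Completion: 100=24  101=13  102=44  103=40  104=57  105=36  106=16
Turnaround (C−A): 100=18  101=12  102=36  103=40  104=48  105=36  106=15
Turnaround(104) = completion − arrival = 57 − 9 = 48

48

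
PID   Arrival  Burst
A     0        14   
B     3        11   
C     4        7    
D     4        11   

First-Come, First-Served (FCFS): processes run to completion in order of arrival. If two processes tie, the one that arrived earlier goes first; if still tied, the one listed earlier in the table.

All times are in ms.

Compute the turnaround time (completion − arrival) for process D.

39

Timeline: | A 0-14 | B 14-25 | C 25-32 | D 32-43 |
Completion: A=14  B=25  C=32  D=43
Turnaround(D) = completion − arrival = 43 − 4 = 39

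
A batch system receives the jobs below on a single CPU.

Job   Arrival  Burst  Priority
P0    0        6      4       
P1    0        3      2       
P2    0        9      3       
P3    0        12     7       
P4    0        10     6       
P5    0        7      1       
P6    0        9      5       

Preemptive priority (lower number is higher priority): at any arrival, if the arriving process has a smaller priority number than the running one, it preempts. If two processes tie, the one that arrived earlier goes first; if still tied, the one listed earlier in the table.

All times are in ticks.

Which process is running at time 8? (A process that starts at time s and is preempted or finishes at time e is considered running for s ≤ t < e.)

P1

Schedule: | P5 0-7 | P1 7-10 | P2 10-19 | P0 19-25 | P6 25-34 | P4 34-44 | P3 44-56 |
Completion: P0=25  P1=10  P2=19  P3=56  P4=44  P5=7  P6=34
Turnaround (C−A): P0=25  P1=10  P2=19  P3=56  P4=44  P5=7  P6=34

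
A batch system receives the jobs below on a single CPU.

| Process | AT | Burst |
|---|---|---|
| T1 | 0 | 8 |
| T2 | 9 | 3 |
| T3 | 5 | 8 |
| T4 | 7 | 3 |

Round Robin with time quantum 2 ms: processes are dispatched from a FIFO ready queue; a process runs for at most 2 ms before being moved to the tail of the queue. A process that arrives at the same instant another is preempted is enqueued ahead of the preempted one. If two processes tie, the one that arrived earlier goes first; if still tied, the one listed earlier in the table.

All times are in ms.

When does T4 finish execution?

Timeline: | T1 0-6 | T3 6-8 | T1 8-10 | T4 10-12 | T3 12-14 | T2 14-16 | T4 16-17 | T3 17-19 | T2 19-20 | T3 20-22 |
Completion: T1=10  T2=20  T3=22  T4=17

17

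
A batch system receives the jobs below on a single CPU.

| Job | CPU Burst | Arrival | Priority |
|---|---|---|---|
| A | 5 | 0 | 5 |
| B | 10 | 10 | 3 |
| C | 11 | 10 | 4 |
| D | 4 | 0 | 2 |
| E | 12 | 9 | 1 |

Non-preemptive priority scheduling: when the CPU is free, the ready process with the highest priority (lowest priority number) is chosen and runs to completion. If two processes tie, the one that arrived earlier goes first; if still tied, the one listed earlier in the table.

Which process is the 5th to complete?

C

Schedule: | D 0-4 | A 4-9 | E 9-21 | B 21-31 | C 31-42 |
Completion: A=9  B=31  C=42  D=4  E=21
Finish order: D → A → E → B → C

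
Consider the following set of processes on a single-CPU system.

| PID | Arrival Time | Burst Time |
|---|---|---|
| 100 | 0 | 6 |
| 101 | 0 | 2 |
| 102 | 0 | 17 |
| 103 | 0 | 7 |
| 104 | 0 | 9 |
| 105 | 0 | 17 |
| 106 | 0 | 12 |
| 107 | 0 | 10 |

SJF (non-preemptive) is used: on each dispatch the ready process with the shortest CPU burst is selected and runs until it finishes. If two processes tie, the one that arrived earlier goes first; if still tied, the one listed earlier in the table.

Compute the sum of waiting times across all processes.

Gantt: | 101 0-2 | 100 2-8 | 103 8-15 | 104 15-24 | 107 24-34 | 106 34-46 | 102 46-63 | 105 63-80 |
Completion: 100=8  101=2  102=63  103=15  104=24  105=80  106=46  107=34
Turnaround (C−A): 100=8  101=2  102=63  103=15  104=24  105=80  106=46  107=34
Waiting = turnaround − burst: 100=2, 101=0, 102=46, 103=8, 104=15, 105=63, 106=34, 107=24
Total waiting = 2 + 0 + 46 + 8 + 15 + 63 + 34 + 24 = 192

192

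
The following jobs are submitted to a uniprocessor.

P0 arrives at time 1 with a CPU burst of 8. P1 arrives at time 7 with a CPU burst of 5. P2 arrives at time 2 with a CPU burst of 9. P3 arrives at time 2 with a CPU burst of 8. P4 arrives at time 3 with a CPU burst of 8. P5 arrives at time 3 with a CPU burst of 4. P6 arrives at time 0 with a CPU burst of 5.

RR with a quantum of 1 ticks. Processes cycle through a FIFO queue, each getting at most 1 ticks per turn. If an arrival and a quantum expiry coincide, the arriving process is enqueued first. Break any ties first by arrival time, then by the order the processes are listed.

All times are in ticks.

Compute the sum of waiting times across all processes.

205

Gantt: | P6 0-1 | P0 1-2 | P6 2-3 | P2 3-4 | P3 4-5 | P0 5-6 | P4 6-7 | P5 7-8 | P6 8-9 | P2 9-10 | P3 10-11 | P0 11-12 | P1 12-13 | P4 13-14 | P5 14-15 | P6 15-16 | P2 16-17 | P3 17-18 | P0 18-19 | P1 19-20 | P4 20-21 | P5 21-22 | P6 22-23 | P2 23-24 | P3 24-25 | P0 25-26 | P1 26-27 | P4 27-28 | P5 28-29 | P2 29-30 | P3 30-31 | P0 31-32 | P1 32-33 | P4 33-34 | P2 34-35 | P3 35-36 | P0 36-37 | P1 37-38 | P4 38-39 | P2 39-40 | P3 40-41 | P0 41-42 | P4 42-43 | P2 43-44 | P3 44-45 | P4 45-46 | P2 46-47 |
Completion: P0=42  P1=38  P2=47  P3=45  P4=46  P5=29  P6=23
Turnaround (C−A): P0=41  P1=31  P2=45  P3=43  P4=43  P5=26  P6=23
Waiting = turnaround − burst: P0=33, P1=26, P2=36, P3=35, P4=35, P5=22, P6=18
Total waiting = 33 + 26 + 36 + 35 + 35 + 22 + 18 = 205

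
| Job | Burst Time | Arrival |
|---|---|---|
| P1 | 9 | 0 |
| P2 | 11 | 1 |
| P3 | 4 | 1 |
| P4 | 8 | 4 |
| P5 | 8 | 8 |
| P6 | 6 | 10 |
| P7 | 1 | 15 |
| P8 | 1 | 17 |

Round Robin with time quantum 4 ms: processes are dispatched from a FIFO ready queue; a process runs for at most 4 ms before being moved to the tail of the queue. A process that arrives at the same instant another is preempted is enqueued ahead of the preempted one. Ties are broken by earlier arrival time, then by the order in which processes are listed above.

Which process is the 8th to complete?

P6

Gantt: | P1 0-4 | P2 4-8 | P3 8-12 | P4 12-16 | P1 16-20 | P5 20-24 | P2 24-28 | P6 28-32 | P7 32-33 | P4 33-37 | P8 37-38 | P1 38-39 | P5 39-43 | P2 43-46 | P6 46-48 |
Completion: P1=39  P2=46  P3=12  P4=37  P5=43  P6=48  P7=33  P8=38
Turnaround (C−A): P1=39  P2=45  P3=11  P4=33  P5=35  P6=38  P7=18  P8=21
Finish order: P3 → P7 → P4 → P8 → P1 → P5 → P2 → P6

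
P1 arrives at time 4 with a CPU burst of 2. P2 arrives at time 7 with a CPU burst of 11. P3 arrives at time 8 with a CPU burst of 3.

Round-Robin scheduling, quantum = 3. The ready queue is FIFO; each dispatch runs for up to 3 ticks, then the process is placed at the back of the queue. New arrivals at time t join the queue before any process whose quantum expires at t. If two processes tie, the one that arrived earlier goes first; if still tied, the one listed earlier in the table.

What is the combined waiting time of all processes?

Gantt: | idle 0-4 | P1 4-6 | idle 6-7 | P2 7-10 | P3 10-13 | P2 13-21 |
Completion: P1=6  P2=21  P3=13
Waiting = turnaround − burst: P1=0, P2=3, P3=2
Total waiting = 0 + 3 + 2 = 5

5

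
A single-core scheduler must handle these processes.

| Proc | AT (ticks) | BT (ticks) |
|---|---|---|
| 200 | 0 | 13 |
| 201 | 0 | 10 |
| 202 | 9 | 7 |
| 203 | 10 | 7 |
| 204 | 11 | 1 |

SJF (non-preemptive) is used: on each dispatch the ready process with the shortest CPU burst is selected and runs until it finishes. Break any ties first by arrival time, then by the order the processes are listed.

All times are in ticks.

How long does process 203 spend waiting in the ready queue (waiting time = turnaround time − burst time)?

8

Schedule: | 201 0-10 | 202 10-17 | 204 17-18 | 203 18-25 | 200 25-38 |
Completion: 200=38  201=10  202=17  203=25  204=18
Waiting(203) = turnaround − burst = 15 − 7 = 8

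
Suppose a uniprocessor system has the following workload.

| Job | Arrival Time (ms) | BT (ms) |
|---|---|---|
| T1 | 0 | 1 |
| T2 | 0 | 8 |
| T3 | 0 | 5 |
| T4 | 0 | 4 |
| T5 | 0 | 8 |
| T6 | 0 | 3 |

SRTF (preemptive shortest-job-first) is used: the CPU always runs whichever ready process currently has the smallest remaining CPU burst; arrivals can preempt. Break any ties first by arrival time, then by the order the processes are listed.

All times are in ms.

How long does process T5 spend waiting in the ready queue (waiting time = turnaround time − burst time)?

21

Schedule: | T1 0-1 | T6 1-4 | T4 4-8 | T3 8-13 | T2 13-21 | T5 21-29 |
Completion: T1=1  T2=21  T3=13  T4=8  T5=29  T6=4
Waiting(T5) = turnaround − burst = 29 − 8 = 21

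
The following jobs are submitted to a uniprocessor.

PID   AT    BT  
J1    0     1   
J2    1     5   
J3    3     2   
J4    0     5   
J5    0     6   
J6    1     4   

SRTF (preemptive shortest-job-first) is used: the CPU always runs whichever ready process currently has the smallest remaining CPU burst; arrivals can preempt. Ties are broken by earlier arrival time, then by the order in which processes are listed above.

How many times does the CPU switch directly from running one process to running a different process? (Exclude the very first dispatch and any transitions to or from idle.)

Schedule: | J1 0-1 | J6 1-5 | J3 5-7 | J4 7-12 | J2 12-17 | J5 17-23 |
Completion: J1=1  J2=17  J3=7  J4=12  J5=23  J6=5
Turnaround (C−A): J1=1  J2=16  J3=4  J4=12  J5=23  J6=4

5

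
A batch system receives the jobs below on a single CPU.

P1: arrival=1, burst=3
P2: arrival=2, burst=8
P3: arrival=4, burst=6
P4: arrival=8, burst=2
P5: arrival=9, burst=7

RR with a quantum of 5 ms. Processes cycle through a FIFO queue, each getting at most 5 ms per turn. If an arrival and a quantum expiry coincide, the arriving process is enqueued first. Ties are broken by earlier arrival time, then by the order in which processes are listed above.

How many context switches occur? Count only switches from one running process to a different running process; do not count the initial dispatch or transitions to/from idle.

Timeline: | idle 0-1 | P1 1-4 | P2 4-9 | P3 9-14 | P4 14-16 | P5 16-21 | P2 21-24 | P3 24-25 | P5 25-27 |
Completion: P1=4  P2=24  P3=25  P4=16  P5=27

7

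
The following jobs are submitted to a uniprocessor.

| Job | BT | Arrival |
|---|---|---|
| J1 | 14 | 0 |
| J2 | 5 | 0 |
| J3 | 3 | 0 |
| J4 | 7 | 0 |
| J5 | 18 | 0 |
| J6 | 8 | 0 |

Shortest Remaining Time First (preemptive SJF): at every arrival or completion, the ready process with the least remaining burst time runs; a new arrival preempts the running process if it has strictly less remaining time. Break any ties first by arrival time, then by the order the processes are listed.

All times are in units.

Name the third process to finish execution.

Schedule: | J3 0-3 | J2 3-8 | J4 8-15 | J6 15-23 | J1 23-37 | J5 37-55 |
Completion: J1=37  J2=8  J3=3  J4=15  J5=55  J6=23
Turnaround (C−A): J1=37  J2=8  J3=3  J4=15  J5=55  J6=23
Finish order: J3 → J2 → J4 → J6 → J1 → J5

J4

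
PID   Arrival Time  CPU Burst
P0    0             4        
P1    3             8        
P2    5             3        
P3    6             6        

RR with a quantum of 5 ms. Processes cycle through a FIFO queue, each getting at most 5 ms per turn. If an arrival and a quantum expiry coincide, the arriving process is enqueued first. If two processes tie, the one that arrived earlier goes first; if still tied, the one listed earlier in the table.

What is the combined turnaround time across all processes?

43

Timeline: | P0 0-4 | P1 4-9 | P2 9-12 | P3 12-17 | P1 17-20 | P3 20-21 |
Completion: P0=4  P1=20  P2=12  P3=21
Turnaround = completion − arrival: P0=4, P1=17, P2=7, P3=15
Total turnaround = 4 + 17 + 7 + 15 = 43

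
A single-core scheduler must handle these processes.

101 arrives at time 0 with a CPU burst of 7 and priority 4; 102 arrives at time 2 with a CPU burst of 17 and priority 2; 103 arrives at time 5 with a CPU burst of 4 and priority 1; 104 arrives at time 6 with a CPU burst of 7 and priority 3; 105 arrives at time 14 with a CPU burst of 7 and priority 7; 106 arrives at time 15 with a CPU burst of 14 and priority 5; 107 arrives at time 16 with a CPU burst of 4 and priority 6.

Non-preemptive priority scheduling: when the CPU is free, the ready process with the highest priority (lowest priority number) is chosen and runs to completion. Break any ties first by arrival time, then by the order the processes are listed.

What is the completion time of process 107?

Timeline: | 101 0-7 | 103 7-11 | 102 11-28 | 104 28-35 | 106 35-49 | 107 49-53 | 105 53-60 |
Completion: 101=7  102=28  103=11  104=35  105=60  106=49  107=53
Turnaround (C−A): 101=7  102=26  103=6  104=29  105=46  106=34  107=37

53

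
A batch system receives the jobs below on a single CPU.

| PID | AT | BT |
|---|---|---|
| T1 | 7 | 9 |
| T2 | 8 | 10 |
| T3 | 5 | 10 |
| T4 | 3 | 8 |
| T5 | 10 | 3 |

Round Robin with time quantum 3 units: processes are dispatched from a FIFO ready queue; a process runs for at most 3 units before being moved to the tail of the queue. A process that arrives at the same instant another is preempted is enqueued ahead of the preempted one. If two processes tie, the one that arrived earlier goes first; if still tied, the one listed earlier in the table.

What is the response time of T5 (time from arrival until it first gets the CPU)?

Gantt: | idle 0-3 | T4 3-6 | T3 6-9 | T4 9-12 | T1 12-15 | T2 15-18 | T3 18-21 | T5 21-24 | T4 24-26 | T1 26-29 | T2 29-32 | T3 32-35 | T1 35-38 | T2 38-41 | T3 41-42 | T2 42-43 |
Completion: T1=38  T2=43  T3=42  T4=26  T5=24
Turnaround (C−A): T1=31  T2=35  T3=37  T4=23  T5=14
Response(T5) = first start − arrival = 21 − 10 = 11

11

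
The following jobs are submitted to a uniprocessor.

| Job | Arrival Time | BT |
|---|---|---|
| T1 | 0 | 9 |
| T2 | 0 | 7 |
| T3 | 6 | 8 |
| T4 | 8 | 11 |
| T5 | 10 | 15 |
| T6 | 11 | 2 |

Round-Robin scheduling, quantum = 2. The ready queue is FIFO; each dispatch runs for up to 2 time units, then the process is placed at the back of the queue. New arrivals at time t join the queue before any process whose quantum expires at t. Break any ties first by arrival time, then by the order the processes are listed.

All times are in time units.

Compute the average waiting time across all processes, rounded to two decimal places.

21.83

Timeline: | T1 0-2 | T2 2-4 | T1 4-6 | T2 6-8 | T3 8-10 | T1 10-12 | T4 12-14 | T2 14-16 | T5 16-18 | T3 18-20 | T6 20-22 | T1 22-24 | T4 24-26 | T2 26-27 | T5 27-29 | T3 29-31 | T1 31-32 | T4 32-34 | T5 34-36 | T3 36-38 | T4 38-40 | T5 40-42 | T4 42-44 | T5 44-46 | T4 46-47 | T5 47-52 |
Completion: T1=32  T2=27  T3=38  T4=47  T5=52  T6=22
Turnaround (C−A): T1=32  T2=27  T3=32  T4=39  T5=42  T6=11
Waiting times: T1=23, T2=20, T3=24, T4=28, T5=27, T6=9
Average waiting = (23+20+24+28+27+9) / 6 = 131/6 = 21.83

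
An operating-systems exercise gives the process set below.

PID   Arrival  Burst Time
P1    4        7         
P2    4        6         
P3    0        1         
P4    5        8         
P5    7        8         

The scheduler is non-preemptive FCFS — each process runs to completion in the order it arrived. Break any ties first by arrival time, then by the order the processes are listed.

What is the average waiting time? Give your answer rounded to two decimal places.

Gantt: | P3 0-1 | idle 1-4 | P1 4-11 | P2 11-17 | P4 17-25 | P5 25-33 |
Completion: P1=11  P2=17  P3=1  P4=25  P5=33
Waiting times: P1=0, P2=7, P3=0, P4=12, P5=18
Average waiting = (0+7+0+12+18) / 5 = 37/5 = 7.40

7.40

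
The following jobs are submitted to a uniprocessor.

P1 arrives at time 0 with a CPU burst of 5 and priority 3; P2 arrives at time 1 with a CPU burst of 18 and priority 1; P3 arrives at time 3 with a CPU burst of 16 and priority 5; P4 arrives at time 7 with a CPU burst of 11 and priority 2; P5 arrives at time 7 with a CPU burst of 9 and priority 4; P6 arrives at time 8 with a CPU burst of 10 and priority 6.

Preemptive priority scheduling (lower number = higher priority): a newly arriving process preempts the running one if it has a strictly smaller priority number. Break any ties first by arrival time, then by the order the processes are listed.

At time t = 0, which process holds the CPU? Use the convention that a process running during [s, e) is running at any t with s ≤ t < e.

Gantt: | P1 0-1 | P2 1-19 | P4 19-30 | P1 30-34 | P5 34-43 | P3 43-59 | P6 59-69 |
Completion: P1=34  P2=19  P3=59  P4=30  P5=43  P6=69

P1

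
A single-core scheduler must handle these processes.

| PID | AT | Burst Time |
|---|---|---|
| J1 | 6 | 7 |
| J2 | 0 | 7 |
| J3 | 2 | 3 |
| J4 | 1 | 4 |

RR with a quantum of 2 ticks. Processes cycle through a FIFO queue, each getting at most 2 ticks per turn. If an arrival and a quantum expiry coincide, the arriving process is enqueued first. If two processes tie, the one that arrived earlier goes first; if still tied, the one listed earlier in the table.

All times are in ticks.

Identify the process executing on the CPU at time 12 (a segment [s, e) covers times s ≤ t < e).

J3

Schedule: | J2 0-2 | J4 2-4 | J3 4-6 | J2 6-8 | J4 8-10 | J1 10-12 | J3 12-13 | J2 13-15 | J1 15-17 | J2 17-18 | J1 18-21 |
Completion: J1=21  J2=18  J3=13  J4=10
Turnaround (C−A): J1=15  J2=18  J3=11  J4=9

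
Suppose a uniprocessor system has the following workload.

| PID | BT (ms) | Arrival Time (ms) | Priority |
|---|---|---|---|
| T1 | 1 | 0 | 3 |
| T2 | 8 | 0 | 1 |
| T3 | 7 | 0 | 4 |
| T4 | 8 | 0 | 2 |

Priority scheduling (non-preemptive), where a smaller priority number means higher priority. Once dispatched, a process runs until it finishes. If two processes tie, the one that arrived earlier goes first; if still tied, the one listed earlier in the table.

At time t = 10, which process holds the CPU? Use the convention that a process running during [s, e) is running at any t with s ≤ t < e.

Schedule: | T2 0-8 | T4 8-16 | T1 16-17 | T3 17-24 |
Completion: T1=17  T2=8  T3=24  T4=16
Turnaround (C−A): T1=17  T2=8  T3=24  T4=16

T4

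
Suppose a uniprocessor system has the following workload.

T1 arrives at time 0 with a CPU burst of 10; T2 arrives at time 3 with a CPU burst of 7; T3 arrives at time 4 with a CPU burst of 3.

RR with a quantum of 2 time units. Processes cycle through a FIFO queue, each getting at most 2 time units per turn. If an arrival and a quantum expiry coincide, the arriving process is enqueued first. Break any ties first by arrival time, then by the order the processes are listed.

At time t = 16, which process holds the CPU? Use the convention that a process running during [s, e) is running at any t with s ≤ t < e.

T2

Schedule: | T1 0-4 | T2 4-6 | T3 6-8 | T1 8-10 | T2 10-12 | T3 12-13 | T1 13-15 | T2 15-17 | T1 17-19 | T2 19-20 |
Completion: T1=19  T2=20  T3=13
Turnaround (C−A): T1=19  T2=17  T3=9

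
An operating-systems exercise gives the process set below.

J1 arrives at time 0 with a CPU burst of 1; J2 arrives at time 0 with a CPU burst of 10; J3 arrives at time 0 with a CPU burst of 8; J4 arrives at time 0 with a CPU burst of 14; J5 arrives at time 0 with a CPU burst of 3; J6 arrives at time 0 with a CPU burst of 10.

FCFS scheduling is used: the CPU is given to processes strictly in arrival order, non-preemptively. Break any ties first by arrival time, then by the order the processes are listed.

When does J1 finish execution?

1

Gantt: | J1 0-1 | J2 1-11 | J3 11-19 | J4 19-33 | J5 33-36 | J6 36-46 |
Completion: J1=1  J2=11  J3=19  J4=33  J5=36  J6=46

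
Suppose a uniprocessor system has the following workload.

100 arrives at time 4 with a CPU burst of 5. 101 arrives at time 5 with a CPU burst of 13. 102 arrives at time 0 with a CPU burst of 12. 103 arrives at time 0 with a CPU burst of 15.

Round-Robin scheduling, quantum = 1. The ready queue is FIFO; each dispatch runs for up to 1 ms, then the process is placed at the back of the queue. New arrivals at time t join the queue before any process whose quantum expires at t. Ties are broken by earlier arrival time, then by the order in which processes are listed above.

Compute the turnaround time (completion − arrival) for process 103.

44

Gantt: | 102 0-1 | 103 1-2 | 102 2-3 | 103 3-4 | 102 4-5 | 100 5-6 | 103 6-7 | 101 7-8 | 102 8-9 | 100 9-10 | 103 10-11 | 101 11-12 | 102 12-13 | 100 13-14 | 103 14-15 | 101 15-16 | 102 16-17 | 100 17-18 | 103 18-19 | 101 19-20 | 102 20-21 | 100 21-22 | 103 22-23 | 101 23-24 | 102 24-25 | 103 25-26 | 101 26-27 | 102 27-28 | 103 28-29 | 101 29-30 | 102 30-31 | 103 31-32 | 101 32-33 | 102 33-34 | 103 34-35 | 101 35-36 | 102 36-37 | 103 37-38 | 101 38-39 | 103 39-40 | 101 40-41 | 103 41-42 | 101 42-43 | 103 43-44 | 101 44-45 |
Completion: 100=22  101=45  102=37  103=44
Turnaround (C−A): 100=18  101=40  102=37  103=44
Turnaround(103) = completion − arrival = 44 − 0 = 44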